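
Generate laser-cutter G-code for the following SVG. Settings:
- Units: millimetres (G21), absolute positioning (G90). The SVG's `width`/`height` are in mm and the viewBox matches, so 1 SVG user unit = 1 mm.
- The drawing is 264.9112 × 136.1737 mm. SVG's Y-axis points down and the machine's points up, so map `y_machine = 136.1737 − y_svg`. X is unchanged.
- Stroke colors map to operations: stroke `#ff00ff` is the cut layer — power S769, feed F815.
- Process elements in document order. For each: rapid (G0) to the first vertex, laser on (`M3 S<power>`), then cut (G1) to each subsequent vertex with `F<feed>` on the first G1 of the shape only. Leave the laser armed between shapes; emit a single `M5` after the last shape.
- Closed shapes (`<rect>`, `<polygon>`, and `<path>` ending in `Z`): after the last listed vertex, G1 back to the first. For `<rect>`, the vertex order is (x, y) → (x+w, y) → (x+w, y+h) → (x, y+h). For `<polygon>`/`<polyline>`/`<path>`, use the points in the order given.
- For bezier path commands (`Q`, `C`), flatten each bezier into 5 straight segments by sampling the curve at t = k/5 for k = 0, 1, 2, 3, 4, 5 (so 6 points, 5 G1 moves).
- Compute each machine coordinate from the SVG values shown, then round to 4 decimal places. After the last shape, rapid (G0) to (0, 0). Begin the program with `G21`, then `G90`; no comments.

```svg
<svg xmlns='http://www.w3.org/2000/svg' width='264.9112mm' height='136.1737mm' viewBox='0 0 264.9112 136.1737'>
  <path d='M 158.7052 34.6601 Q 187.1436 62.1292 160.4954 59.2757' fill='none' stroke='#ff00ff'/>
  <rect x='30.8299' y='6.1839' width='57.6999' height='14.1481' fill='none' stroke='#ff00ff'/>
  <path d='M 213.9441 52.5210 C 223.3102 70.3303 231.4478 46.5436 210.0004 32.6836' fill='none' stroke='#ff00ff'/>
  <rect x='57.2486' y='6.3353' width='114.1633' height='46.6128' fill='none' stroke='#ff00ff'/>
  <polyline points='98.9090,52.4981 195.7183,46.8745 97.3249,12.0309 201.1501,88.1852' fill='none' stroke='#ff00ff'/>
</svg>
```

G21
G90
G0 X158.7052 Y101.5136
M3 S769
G1 X167.8771 Y91.7389 F815
G1 X172.6421 Y84.3899
G1 X173.0001 Y79.4668
G1 X168.9512 Y76.9695
G1 X160.4954 Y76.8980
G0 X30.8299 Y129.9898
M3 S769
G1 X88.5298 Y129.9898 F815
G1 X88.5298 Y115.8417
G1 X30.8299 Y115.8417
G1 X30.8299 Y129.9898
G0 X213.9441 Y83.6527
M3 S769
G1 X219.1895 Y77.5465 F815
G1 X222.7789 Y78.9502
G1 X223.3513 Y85.3907
G1 X219.5455 Y94.3951
G1 X210.0004 Y103.4901
G0 X57.2486 Y129.8384
M3 S769
G1 X171.4119 Y129.8384 F815
G1 X171.4119 Y83.2256
G1 X57.2486 Y83.2256
G1 X57.2486 Y129.8384
G0 X98.9090 Y83.6756
M3 S769
G1 X195.7183 Y89.2992 F815
G1 X97.3249 Y124.1428
G1 X201.1501 Y47.9885
M5
G0 X0.0000 Y0.0000

viewBox `0 0 264.9112 136.1737` with mm width/height → 1 unit = 1 mm. Flip: y_m = 136.1737 − y_svg.

**Shape 1** — `<path>` quadratic bezier, stroke `#ff00ff` → cut (S769, F815). Control points (SVG): P0=(158.7052,34.6601), P1=(187.1436,62.1292), P2=(160.4954,59.2757); sampled at t=k/5. Machine vertices: (158.7052,101.5136) → (167.8771,91.7389) → (172.6421,84.3899) → (173.0001,79.4668) → (168.9512,76.9695) → (160.4954,76.8980). Open path.

**Shape 2** — `<rect>` rectangle, stroke `#ff00ff` → cut (S769, F815). Machine vertices: (30.8299,129.9898) → (88.5298,129.9898) → (88.5298,115.8417) → (30.8299,115.8417) → (30.8299,129.9898). Closed: final G1 returns to the first vertex.

**Shape 3** — `<path>` cubic bezier, stroke `#ff00ff` → cut (S769, F815). Control points (SVG): P0=(213.9441,52.5210), P1=(223.3102,70.3303), P2=(231.4478,46.5436), P3=(210.0004,32.6836); sampled at t=k/5. Machine vertices: (213.9441,83.6527) → (219.1895,77.5465) → (222.7789,78.9502) → (223.3513,85.3907) → (219.5455,94.3951) → (210.0004,103.4901). Open path.

**Shape 4** — `<rect>` rectangle, stroke `#ff00ff` → cut (S769, F815). Machine vertices: (57.2486,129.8384) → (171.4119,129.8384) → (171.4119,83.2256) → (57.2486,83.2256) → (57.2486,129.8384). Closed: final G1 returns to the first vertex.

**Shape 5** — `<polyline>` open polyline, stroke `#ff00ff` → cut (S769, F815). Machine vertices: (98.9090,83.6756) → (195.7183,89.2992) → (97.3249,124.1428) → (201.1501,47.9885). Open path.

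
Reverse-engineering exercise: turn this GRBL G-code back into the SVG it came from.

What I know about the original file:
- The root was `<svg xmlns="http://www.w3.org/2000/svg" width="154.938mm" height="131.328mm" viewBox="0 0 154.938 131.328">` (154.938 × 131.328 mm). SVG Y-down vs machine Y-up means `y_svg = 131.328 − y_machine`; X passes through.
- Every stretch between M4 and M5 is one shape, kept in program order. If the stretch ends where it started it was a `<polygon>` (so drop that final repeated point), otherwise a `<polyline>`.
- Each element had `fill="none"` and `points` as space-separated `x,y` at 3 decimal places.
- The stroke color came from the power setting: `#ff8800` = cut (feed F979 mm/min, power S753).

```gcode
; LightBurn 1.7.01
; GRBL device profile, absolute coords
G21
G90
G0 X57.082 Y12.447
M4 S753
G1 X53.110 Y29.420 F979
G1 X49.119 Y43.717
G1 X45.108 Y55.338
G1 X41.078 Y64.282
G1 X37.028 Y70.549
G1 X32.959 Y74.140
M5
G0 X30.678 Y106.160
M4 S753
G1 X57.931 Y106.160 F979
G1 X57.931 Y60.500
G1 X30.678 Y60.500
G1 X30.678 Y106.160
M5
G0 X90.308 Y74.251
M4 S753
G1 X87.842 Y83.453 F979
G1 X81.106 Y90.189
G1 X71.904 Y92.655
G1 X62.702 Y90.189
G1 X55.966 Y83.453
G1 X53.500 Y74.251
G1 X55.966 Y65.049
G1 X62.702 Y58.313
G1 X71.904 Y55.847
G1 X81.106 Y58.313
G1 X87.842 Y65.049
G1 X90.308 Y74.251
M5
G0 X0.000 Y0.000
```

Each laser-on run becomes one SVG element. Flip Y back into SVG space with y_svg = 131.328 − y_machine. Every run uses S753, so all elements get stroke `#ff8800` (cut).

Run 1: The run is open, so emit a `<polyline>` with points (Y-flipped): 57.082,118.881 53.110,101.908 49.119,87.611 45.108,75.990 41.078,67.046 37.028,60.779 32.959,57.188.

Run 2: The run returns to its start, so emit a `<polygon>` with points (Y-flipped): 30.678,25.168 57.931,25.168 57.931,70.828 30.678,70.828.

Run 3: The run returns to its start, so emit a `<polygon>` with points (Y-flipped): 90.308,57.077 87.842,47.875 81.106,41.139 71.904,38.673 62.702,41.139 55.966,47.875 53.500,57.077 55.966,66.279 62.702,73.015 71.904,75.481 81.106,73.015 87.842,66.279.

<svg xmlns="http://www.w3.org/2000/svg" width="154.938mm" height="131.328mm" viewBox="0 0 154.938 131.328">
  <polyline points="57.082,118.881 53.110,101.908 49.119,87.611 45.108,75.990 41.078,67.046 37.028,60.779 32.959,57.188" fill="none" stroke="#ff8800"/>
  <polygon points="30.678,25.168 57.931,25.168 57.931,70.828 30.678,70.828" fill="none" stroke="#ff8800"/>
  <polygon points="90.308,57.077 87.842,47.875 81.106,41.139 71.904,38.673 62.702,41.139 55.966,47.875 53.500,57.077 55.966,66.279 62.702,73.015 71.904,75.481 81.106,73.015 87.842,66.279" fill="none" stroke="#ff8800"/>
</svg>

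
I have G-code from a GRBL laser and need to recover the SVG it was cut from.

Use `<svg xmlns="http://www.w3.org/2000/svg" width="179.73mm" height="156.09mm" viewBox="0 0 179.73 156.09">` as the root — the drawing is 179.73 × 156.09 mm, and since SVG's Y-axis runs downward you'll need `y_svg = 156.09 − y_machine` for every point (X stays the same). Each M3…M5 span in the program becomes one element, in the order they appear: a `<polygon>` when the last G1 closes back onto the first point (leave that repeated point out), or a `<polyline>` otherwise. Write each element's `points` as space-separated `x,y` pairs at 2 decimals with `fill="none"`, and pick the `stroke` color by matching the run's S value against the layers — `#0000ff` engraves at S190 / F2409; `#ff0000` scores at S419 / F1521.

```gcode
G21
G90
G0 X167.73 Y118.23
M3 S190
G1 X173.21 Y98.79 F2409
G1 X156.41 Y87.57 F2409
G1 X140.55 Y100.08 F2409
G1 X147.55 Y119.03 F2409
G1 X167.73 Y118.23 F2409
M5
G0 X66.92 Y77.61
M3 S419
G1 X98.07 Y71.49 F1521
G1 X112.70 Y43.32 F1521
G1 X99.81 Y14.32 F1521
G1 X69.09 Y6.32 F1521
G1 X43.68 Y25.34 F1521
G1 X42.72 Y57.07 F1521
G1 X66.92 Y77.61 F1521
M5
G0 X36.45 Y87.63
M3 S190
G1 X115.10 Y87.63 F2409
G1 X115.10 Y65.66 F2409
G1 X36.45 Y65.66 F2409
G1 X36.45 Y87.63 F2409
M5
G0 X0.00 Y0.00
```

<svg xmlns="http://www.w3.org/2000/svg" width="179.73mm" height="156.09mm" viewBox="0 0 179.73 156.09">
  <polygon points="167.73,37.86 173.21,57.30 156.41,68.52 140.55,56.01 147.55,37.06" fill="none" stroke="#0000ff"/>
  <polygon points="66.92,78.48 98.07,84.60 112.70,112.77 99.81,141.77 69.09,149.77 43.68,130.75 42.72,99.02" fill="none" stroke="#ff0000"/>
  <polygon points="36.45,68.46 115.10,68.46 115.10,90.43 36.45,90.43" fill="none" stroke="#0000ff"/>
</svg>

Machine Y-up, SVG Y-down with viewBox height 156.09, so y_svg = 156.09 − y_machine; X carries over.

Run 1: the run's S190 means `#0000ff` (engrave). The run returns to its start, so emit a `<polygon>` with points (Y-flipped): 167.73,37.86 173.21,57.30 156.41,68.52 140.55,56.01 147.55,37.06.

Run 2: the run's S419 means `#ff0000` (score). The run returns to its start, so emit a `<polygon>` with points (Y-flipped): 66.92,78.48 98.07,84.60 112.70,112.77 99.81,141.77 69.09,149.77 43.68,130.75 42.72,99.02.

Run 3: the run's S190 means `#0000ff` (engrave). The run returns to its start, so emit a `<polygon>` with points (Y-flipped): 36.45,68.46 115.10,68.46 115.10,90.43 36.45,90.43.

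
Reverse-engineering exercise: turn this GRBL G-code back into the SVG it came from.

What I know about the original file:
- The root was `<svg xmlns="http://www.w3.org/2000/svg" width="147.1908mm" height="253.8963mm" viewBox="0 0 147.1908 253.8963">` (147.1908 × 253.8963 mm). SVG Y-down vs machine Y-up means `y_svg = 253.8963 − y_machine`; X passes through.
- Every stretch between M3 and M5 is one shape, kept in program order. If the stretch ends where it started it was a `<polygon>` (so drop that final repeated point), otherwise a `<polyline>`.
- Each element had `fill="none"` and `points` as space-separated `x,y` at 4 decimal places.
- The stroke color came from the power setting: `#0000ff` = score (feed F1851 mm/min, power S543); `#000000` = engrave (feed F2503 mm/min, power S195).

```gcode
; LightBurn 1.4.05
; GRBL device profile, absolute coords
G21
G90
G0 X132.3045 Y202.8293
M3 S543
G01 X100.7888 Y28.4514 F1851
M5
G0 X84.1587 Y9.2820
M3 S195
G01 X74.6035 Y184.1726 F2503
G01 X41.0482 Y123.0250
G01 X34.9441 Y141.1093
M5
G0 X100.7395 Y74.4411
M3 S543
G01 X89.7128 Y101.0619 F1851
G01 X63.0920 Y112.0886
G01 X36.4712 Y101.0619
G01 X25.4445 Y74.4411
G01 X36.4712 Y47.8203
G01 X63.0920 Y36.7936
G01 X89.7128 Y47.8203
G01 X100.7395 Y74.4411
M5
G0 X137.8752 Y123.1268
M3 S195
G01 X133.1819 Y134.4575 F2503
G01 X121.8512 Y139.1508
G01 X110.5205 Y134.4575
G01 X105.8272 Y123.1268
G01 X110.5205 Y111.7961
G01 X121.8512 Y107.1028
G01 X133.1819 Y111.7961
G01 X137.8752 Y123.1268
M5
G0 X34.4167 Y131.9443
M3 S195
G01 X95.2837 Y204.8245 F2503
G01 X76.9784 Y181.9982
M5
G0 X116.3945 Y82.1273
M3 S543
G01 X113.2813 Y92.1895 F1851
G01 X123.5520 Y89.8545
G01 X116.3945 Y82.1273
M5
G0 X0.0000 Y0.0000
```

Each laser-on run becomes one SVG element. Flip Y back into SVG space with y_svg = 253.8963 − y_machine.

Run 1: the run's S543 means `#0000ff` (score). The run is open, so emit a `<polyline>` with points (Y-flipped): 132.3045,51.0670 100.7888,225.4449.

Run 2: the run's S195 means `#000000` (engrave). The run is open, so emit a `<polyline>` with points (Y-flipped): 84.1587,244.6143 74.6035,69.7237 41.0482,130.8713 34.9441,112.7870.

Run 3: the run's S543 means `#0000ff` (score). The run returns to its start, so emit a `<polygon>` with points (Y-flipped): 100.7395,179.4552 89.7128,152.8344 63.0920,141.8077 36.4712,152.8344 25.4445,179.4552 36.4712,206.0760 63.0920,217.1027 89.7128,206.0760.

Run 4: power S195 maps to stroke `#000000` (engrave). The run returns to its start, so emit a `<polygon>` with points (Y-flipped): 137.8752,130.7695 133.1819,119.4388 121.8512,114.7455 110.5205,119.4388 105.8272,130.7695 110.5205,142.1002 121.8512,146.7935 133.1819,142.1002.

Run 5: S195 ⇒ engrave layer `#000000`. The run is open, so emit a `<polyline>` with points (Y-flipped): 34.4167,121.9520 95.2837,49.0718 76.9784,71.8981.

Run 6: the run's S543 means `#0000ff` (score). The run returns to its start, so emit a `<polygon>` with points (Y-flipped): 116.3945,171.7690 113.2813,161.7068 123.5520,164.0418.

<svg xmlns="http://www.w3.org/2000/svg" width="147.1908mm" height="253.8963mm" viewBox="0 0 147.1908 253.8963">
  <polyline points="132.3045,51.0670 100.7888,225.4449" fill="none" stroke="#0000ff"/>
  <polyline points="84.1587,244.6143 74.6035,69.7237 41.0482,130.8713 34.9441,112.7870" fill="none" stroke="#000000"/>
  <polygon points="100.7395,179.4552 89.7128,152.8344 63.0920,141.8077 36.4712,152.8344 25.4445,179.4552 36.4712,206.0760 63.0920,217.1027 89.7128,206.0760" fill="none" stroke="#0000ff"/>
  <polygon points="137.8752,130.7695 133.1819,119.4388 121.8512,114.7455 110.5205,119.4388 105.8272,130.7695 110.5205,142.1002 121.8512,146.7935 133.1819,142.1002" fill="none" stroke="#000000"/>
  <polyline points="34.4167,121.9520 95.2837,49.0718 76.9784,71.8981" fill="none" stroke="#000000"/>
  <polygon points="116.3945,171.7690 113.2813,161.7068 123.5520,164.0418" fill="none" stroke="#0000ff"/>
</svg>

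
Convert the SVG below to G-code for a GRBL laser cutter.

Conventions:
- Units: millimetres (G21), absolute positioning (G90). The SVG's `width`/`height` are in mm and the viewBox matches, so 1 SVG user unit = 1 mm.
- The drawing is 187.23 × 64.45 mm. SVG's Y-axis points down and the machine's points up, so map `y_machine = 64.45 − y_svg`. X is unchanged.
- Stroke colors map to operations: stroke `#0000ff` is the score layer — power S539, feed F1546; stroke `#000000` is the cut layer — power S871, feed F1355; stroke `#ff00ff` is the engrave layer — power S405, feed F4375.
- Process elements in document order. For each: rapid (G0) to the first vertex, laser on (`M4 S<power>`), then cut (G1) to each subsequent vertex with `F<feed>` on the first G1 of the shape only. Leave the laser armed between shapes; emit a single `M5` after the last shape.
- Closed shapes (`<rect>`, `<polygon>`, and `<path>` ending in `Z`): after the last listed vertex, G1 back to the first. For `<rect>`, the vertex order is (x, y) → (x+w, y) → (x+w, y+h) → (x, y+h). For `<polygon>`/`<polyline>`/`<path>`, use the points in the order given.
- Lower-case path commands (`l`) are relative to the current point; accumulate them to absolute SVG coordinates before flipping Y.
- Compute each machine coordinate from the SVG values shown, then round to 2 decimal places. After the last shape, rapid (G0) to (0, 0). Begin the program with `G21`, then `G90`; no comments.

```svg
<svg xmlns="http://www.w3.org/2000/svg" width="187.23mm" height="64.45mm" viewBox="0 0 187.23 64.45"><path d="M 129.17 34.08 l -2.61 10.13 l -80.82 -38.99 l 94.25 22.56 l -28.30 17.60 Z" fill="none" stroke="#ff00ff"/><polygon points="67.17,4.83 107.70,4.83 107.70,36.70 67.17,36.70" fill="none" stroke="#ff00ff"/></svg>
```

G21
G90
G0 X129.17 Y30.37
M4 S405
G1 X126.56 Y20.24 F4375
G1 X45.74 Y59.23
G1 X139.99 Y36.67
G1 X111.69 Y19.07
G1 X129.17 Y30.37
G0 X67.17 Y59.62
M4 S405
G1 X107.70 Y59.62 F4375
G1 X107.70 Y27.75
G1 X67.17 Y27.75
G1 X67.17 Y59.62
M5
G0 X0.00 Y0.00

Since the viewBox matches the mm dimensions, user units are millimetres directly. The only transform is the Y-flip y_m = 64.45 − y_svg.

Shape 1 is a closed polygon drawn with `<path>`. Its stroke #ff00ff means engrave at S405, F4375. After flipping Y the toolpath is (129.17,30.37) → (126.56,20.24) → (45.74,59.23) → (139.99,36.67) → (111.69,19.07) → (129.17,30.37), returning to the start.

Shape 2 is a rectangle drawn with `<polygon>`. Its stroke #ff00ff means engrave at S405, F4375. After flipping Y the toolpath is (67.17,59.62) → (107.70,59.62) → (107.70,27.75) → (67.17,27.75) → (67.17,59.62), returning to the start.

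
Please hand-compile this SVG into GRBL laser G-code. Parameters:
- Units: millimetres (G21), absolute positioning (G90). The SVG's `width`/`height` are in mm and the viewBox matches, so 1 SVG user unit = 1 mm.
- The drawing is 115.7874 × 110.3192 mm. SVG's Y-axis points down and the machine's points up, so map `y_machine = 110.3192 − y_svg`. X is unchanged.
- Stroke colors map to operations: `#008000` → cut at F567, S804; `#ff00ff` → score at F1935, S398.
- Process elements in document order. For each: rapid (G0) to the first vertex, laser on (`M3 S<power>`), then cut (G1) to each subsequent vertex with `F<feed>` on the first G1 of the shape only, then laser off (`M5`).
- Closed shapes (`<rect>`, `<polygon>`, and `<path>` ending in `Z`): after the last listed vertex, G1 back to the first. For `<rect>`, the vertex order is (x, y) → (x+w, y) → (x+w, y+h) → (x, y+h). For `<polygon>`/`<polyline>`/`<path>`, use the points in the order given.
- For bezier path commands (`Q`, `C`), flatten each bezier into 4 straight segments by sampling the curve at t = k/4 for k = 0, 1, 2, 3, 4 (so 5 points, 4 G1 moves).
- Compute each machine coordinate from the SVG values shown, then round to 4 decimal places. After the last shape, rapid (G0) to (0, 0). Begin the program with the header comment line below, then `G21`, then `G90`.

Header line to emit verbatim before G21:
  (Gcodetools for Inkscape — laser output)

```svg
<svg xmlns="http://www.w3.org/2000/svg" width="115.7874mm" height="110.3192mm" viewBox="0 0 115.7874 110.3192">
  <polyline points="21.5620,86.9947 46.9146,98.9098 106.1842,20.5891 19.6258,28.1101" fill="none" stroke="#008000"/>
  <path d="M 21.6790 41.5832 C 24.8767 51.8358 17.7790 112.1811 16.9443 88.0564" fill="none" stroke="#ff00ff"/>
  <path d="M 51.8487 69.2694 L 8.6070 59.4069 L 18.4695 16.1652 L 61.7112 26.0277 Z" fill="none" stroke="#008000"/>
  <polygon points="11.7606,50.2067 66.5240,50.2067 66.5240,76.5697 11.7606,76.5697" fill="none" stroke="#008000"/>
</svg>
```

(Gcodetools for Inkscape — laser output)
G21
G90
G0 X21.5620 Y23.3245
M3 S804
G1 X46.9146 Y11.4094 F567
G1 X106.1842 Y89.7301
G1 X19.6258 Y82.2091
M5
G0 X21.6790 Y68.7360
M3 S398
G1 X22.4056 Y53.7567 F1935
G1 X20.8238 Y32.6079
G1 X18.4859 Y17.9049
G1 X16.9443 Y22.2628
M5
G0 X51.8487 Y41.0498
M3 S804
G1 X8.6070 Y50.9123 F567
G1 X18.4695 Y94.1540
G1 X61.7112 Y84.2915
G1 X51.8487 Y41.0498
M5
G0 X11.7606 Y60.1125
M3 S804
G1 X66.5240 Y60.1125 F567
G1 X66.5240 Y33.7495
G1 X11.7606 Y33.7495
G1 X11.7606 Y60.1125
M5
G0 X0.0000 Y0.0000

Since the viewBox matches the mm dimensions, user units are millimetres directly. The only transform is the Y-flip y_m = 110.3192 − y_svg.

Shape 1 is a open polyline drawn with `<polyline>`. Its stroke #008000 means cut at S804, F567. After flipping Y the toolpath is (21.5620,23.3245) → (46.9146,11.4094) → (106.1842,89.7301) → (19.6258,82.2091).

Shape 2 is a cubic bezier drawn with `<path>`. Its stroke #ff00ff means score at S398, F1935. After flipping Y the toolpath is (21.6790,68.7360) → (22.4056,53.7567) → (20.8238,32.6079) → (18.4859,17.9049) → (16.9443,22.2628).

Shape 3 is a regular polygon drawn with `<path>`. Its stroke #008000 means cut at S804, F567. After flipping Y the toolpath is (51.8487,41.0498) → (8.6070,50.9123) → (18.4695,94.1540) → (61.7112,84.2915) → (51.8487,41.0498), returning to the start.

Shape 4 is a rectangle drawn with `<polygon>`. Its stroke #008000 means cut at S804, F567. After flipping Y the toolpath is (11.7606,60.1125) → (66.5240,60.1125) → (66.5240,33.7495) → (11.7606,33.7495) → (11.7606,60.1125), returning to the start.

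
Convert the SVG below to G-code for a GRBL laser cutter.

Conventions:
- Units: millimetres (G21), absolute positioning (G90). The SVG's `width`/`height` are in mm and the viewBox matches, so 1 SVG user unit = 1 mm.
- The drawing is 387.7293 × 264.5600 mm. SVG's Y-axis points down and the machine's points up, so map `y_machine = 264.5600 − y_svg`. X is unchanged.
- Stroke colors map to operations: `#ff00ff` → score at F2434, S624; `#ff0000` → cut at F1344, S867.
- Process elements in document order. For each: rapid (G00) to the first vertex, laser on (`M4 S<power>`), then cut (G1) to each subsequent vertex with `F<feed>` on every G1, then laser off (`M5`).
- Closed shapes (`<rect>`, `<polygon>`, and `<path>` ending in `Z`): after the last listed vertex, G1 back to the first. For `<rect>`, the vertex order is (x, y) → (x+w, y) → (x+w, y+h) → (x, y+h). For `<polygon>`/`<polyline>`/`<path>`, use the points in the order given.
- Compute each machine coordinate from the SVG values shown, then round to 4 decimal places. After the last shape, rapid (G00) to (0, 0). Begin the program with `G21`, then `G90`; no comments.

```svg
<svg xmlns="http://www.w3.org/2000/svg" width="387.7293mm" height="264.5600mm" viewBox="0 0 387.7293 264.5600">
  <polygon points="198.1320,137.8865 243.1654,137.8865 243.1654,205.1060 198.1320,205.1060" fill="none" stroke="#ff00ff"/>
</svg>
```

G21
G90
G00 X198.1320 Y126.6735
M4 S624
G1 X243.1654 Y126.6735 F2434
G1 X243.1654 Y59.4540 F2434
G1 X198.1320 Y59.4540 F2434
G1 X198.1320 Y126.6735 F2434
M5
G00 X0.0000 Y0.0000

Since the viewBox matches the mm dimensions, user units are millimetres directly. The only transform is the Y-flip y_m = 264.5600 − y_svg.

Shape 1 is a rectangle drawn with `<polygon>`. Its stroke #ff00ff means score at S624, F2434. After flipping Y the toolpath is (198.1320,126.6735) → (243.1654,126.6735) → (243.1654,59.4540) → (198.1320,59.4540) → (198.1320,126.6735), returning to the start.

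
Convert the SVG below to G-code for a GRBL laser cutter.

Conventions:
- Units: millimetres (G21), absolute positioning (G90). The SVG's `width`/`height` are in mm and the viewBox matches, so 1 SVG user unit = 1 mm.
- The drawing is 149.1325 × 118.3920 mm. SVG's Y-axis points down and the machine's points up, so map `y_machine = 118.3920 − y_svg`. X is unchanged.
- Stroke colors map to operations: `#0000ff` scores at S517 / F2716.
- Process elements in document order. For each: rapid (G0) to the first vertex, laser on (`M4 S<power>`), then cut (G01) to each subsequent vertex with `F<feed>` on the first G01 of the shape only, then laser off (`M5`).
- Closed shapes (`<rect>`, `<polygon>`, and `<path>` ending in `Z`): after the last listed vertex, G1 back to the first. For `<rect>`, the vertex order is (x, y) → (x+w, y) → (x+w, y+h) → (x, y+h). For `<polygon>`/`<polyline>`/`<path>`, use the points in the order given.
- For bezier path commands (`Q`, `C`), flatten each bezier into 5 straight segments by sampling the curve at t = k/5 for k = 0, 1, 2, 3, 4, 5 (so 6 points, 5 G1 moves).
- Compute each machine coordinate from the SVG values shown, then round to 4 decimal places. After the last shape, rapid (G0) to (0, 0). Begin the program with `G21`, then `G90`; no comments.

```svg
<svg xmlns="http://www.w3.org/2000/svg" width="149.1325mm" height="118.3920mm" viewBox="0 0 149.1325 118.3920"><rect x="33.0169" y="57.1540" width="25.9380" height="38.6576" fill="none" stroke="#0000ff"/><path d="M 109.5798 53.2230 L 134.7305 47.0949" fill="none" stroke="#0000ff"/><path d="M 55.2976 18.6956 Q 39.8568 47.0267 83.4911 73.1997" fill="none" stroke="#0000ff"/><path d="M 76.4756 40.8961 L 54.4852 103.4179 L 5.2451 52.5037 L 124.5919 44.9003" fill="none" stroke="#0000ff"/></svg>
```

1 u = 1 mm; y_m = 118.3920 − y.

[1] `<rect>` rectangle, #0000ff→score S517 F2716: (33.0169,61.2380) → (58.9549,61.2380) → (58.9549,22.5804) → (33.0169,22.5804) → (33.0169,61.2380) (closed)

[2] `<path>` line segment, #0000ff→score S517 F2716: (109.5798,65.1690) → (134.7305,71.2971)

[3] `<path>` quadratic bezier, #0000ff→score S517 F2716: (55.2976,99.6964) → (51.4843,88.4503) → (52.3970,77.3768) → (58.0357,66.4760) → (68.4004,55.7478) → (83.4911,45.1923)

[4] `<path>` open polyline, #0000ff→score S517 F2716: (76.4756,77.4959) → (54.4852,14.9741) → (5.2451,65.8883) → (124.5919,73.4917)

G21
G90
G0 X33.0169 Y61.2380
M4 S517
G01 X58.9549 Y61.2380 F2716
G01 X58.9549 Y22.5804
G01 X33.0169 Y22.5804
G01 X33.0169 Y61.2380
M5
G0 X109.5798 Y65.1690
M4 S517
G01 X134.7305 Y71.2971 F2716
M5
G0 X55.2976 Y99.6964
M4 S517
G01 X51.4843 Y88.4503 F2716
G01 X52.3970 Y77.3768
G01 X58.0357 Y66.4760
G01 X68.4004 Y55.7478
G01 X83.4911 Y45.1923
M5
G0 X76.4756 Y77.4959
M4 S517
G01 X54.4852 Y14.9741 F2716
G01 X5.2451 Y65.8883
G01 X124.5919 Y73.4917
M5
G0 X0.0000 Y0.0000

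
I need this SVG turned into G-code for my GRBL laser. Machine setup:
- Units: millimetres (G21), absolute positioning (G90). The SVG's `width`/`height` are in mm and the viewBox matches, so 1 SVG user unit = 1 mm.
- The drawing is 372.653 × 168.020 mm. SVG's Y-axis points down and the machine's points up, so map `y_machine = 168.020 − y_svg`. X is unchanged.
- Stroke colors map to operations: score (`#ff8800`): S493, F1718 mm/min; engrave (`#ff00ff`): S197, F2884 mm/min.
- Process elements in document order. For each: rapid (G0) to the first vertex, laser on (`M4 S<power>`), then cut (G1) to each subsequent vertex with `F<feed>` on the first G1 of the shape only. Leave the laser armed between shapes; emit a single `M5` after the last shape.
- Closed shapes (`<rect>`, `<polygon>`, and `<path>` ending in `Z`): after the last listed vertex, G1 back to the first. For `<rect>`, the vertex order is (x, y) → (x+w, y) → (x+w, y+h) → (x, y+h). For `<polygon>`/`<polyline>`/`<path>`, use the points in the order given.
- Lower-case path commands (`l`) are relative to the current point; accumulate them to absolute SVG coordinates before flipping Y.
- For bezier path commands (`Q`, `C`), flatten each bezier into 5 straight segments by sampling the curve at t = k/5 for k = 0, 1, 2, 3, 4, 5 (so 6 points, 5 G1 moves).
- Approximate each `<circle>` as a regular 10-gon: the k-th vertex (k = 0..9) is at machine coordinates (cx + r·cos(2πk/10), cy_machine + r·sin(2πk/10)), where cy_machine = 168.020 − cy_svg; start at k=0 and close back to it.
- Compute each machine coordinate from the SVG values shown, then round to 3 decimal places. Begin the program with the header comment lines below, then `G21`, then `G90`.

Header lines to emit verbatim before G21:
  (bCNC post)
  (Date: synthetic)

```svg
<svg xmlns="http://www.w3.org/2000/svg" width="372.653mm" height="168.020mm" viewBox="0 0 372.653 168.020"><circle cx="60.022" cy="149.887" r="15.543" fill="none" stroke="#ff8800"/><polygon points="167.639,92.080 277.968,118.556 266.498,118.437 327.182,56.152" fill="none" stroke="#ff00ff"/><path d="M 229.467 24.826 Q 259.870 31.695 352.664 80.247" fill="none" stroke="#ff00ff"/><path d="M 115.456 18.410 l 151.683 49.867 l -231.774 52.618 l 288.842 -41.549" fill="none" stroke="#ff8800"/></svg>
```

Since the viewBox matches the mm dimensions, user units are millimetres directly. The only transform is the Y-flip y_m = 168.020 − y_svg.

Shape 1 is a circle drawn with `<circle>`. Its stroke #ff8800 means score at S493, F1718. After flipping Y the toolpath is (75.565,18.133) → (72.597,27.269) → (64.825,32.915) → (55.219,32.915) → (47.447,27.269) → (44.479,18.133) → (47.447,8.997) → (55.219,3.351) → (64.825,3.351) → (72.597,8.997) → (75.565,18.133), returning to the start.

Shape 2 is a closed polygon drawn with `<polygon>`. Its stroke #ff00ff means engrave at S197, F2884. After flipping Y the toolpath is (167.639,75.940) → (277.968,49.464) → (266.498,49.583) → (327.182,111.868) → (167.639,75.940), returning to the start.

Shape 3 is a quadratic bezier drawn with `<path>`. Its stroke #ff00ff means engrave at S197, F2884. After flipping Y the toolpath is (229.467,143.194) → (244.124,138.779) → (263.772,131.030) → (288.411,119.945) → (318.042,105.526) → (352.664,87.773).

Shape 4 is a open polyline drawn with `<path>`. Its stroke #ff8800 means score at S493, F1718. After flipping Y the toolpath is (115.456,149.610) → (267.139,99.743) → (35.365,47.125) → (324.207,88.674).

(bCNC post)
(Date: synthetic)
G21
G90
G0 X75.565 Y18.133
M4 S493
G1 X72.597 Y27.269 F1718
G1 X64.825 Y32.915
G1 X55.219 Y32.915
G1 X47.447 Y27.269
G1 X44.479 Y18.133
G1 X47.447 Y8.997
G1 X55.219 Y3.351
G1 X64.825 Y3.351
G1 X72.597 Y8.997
G1 X75.565 Y18.133
G0 X167.639 Y75.940
M4 S197
G1 X277.968 Y49.464 F2884
G1 X266.498 Y49.583
G1 X327.182 Y111.868
G1 X167.639 Y75.940
G0 X229.467 Y143.194
M4 S197
G1 X244.124 Y138.779 F2884
G1 X263.772 Y131.030
G1 X288.411 Y119.945
G1 X318.042 Y105.526
G1 X352.664 Y87.773
G0 X115.456 Y149.610
M4 S493
G1 X267.139 Y99.743 F1718
G1 X35.365 Y47.125
G1 X324.207 Y88.674
M5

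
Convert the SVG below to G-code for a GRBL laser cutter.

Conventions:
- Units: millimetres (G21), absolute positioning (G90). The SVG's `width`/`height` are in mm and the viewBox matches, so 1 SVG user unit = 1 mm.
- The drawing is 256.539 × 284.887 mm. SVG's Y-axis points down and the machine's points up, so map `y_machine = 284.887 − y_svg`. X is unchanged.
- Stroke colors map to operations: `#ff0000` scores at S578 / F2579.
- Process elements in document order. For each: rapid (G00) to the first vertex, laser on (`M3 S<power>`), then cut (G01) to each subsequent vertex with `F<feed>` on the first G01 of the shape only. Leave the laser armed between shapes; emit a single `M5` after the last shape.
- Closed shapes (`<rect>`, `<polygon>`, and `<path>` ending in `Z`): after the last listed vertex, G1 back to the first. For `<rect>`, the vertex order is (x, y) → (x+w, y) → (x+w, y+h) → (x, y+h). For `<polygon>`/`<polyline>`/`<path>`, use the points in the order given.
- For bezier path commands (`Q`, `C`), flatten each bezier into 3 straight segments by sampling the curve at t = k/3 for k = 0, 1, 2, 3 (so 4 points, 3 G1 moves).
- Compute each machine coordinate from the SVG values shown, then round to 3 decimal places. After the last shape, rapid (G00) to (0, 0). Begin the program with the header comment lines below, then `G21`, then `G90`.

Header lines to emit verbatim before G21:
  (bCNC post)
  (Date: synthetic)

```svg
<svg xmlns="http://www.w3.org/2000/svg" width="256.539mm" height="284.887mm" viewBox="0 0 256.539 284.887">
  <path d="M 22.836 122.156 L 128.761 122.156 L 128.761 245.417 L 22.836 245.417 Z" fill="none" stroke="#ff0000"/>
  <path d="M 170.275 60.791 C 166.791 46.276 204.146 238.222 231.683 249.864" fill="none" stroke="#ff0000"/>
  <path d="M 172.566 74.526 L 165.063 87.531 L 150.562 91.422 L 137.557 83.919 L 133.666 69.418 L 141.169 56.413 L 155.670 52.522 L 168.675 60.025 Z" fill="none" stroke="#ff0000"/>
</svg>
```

viewBox `0 0 256.539 284.887` with mm width/height → 1 unit = 1 mm. Flip: y_m = 284.887 − y_svg.

**Shape 1** — `<path>` rectangle, stroke `#ff0000` → score (S578, F2579). Machine vertices: (22.836,162.731) → (128.761,162.731) → (128.761,39.470) → (22.836,39.470) → (22.836,162.731). Closed: final G1 returns to the first vertex.

**Shape 2** — `<path>` cubic bezier, stroke `#ff0000` → score (S578, F2579). Control points (SVG): P0=(170.275,60.791), P1=(166.791,46.276), P2=(204.146,238.222), P3=(231.683,249.864); sampled at t=k/3. Machine vertices: (170.275,224.096) → (178.528,184.115) → (202.750,92.442) → (231.683,35.023). Open path.

**Shape 3** — `<path>` regular polygon, stroke `#ff0000` → score (S578, F2579). Machine vertices: (172.566,210.361) → (165.063,197.356) → (150.562,193.465) → (137.557,200.968) → (133.666,215.469) → (141.169,228.474) → (155.670,232.365) → (168.675,224.862) → (172.566,210.361). Closed: final G1 returns to the first vertex.

(bCNC post)
(Date: synthetic)
G21
G90
G00 X22.836 Y162.731
M3 S578
G01 X128.761 Y162.731 F2579
G01 X128.761 Y39.470
G01 X22.836 Y39.470
G01 X22.836 Y162.731
G00 X170.275 Y224.096
M3 S578
G01 X178.528 Y184.115 F2579
G01 X202.750 Y92.442
G01 X231.683 Y35.023
G00 X172.566 Y210.361
M3 S578
G01 X165.063 Y197.356 F2579
G01 X150.562 Y193.465
G01 X137.557 Y200.968
G01 X133.666 Y215.469
G01 X141.169 Y228.474
G01 X155.670 Y232.365
G01 X168.675 Y224.862
G01 X172.566 Y210.361
M5
G00 X0.000 Y0.000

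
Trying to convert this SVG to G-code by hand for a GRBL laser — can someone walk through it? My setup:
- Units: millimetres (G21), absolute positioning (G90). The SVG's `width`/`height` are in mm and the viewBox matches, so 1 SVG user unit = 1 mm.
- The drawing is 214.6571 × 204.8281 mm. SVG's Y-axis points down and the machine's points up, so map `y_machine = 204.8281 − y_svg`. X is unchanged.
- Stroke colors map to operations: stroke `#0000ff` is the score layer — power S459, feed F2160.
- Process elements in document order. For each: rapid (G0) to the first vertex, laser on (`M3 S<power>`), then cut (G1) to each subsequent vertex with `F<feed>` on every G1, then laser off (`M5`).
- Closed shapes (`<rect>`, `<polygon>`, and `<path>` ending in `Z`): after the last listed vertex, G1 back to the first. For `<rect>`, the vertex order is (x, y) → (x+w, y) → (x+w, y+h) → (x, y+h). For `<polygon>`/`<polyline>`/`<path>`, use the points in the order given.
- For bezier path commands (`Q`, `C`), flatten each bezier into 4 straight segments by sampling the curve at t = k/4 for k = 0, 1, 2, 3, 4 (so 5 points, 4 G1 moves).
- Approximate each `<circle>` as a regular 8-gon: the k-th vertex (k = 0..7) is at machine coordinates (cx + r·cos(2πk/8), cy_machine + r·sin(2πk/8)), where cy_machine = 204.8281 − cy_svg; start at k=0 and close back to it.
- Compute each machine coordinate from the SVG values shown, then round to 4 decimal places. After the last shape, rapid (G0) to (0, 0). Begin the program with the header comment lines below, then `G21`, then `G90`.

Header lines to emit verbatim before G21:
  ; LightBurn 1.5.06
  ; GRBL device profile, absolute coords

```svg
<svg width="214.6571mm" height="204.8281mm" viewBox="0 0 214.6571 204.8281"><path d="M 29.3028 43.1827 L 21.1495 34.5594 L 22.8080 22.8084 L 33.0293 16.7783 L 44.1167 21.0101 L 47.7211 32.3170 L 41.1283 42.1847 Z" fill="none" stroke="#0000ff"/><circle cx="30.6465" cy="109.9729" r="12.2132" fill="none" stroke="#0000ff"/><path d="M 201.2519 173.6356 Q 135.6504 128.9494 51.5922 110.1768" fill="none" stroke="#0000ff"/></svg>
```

1 u = 1 mm; y_m = 204.8281 − y.

[1] `<path>` regular polygon, #0000ff→score S459 F2160: (29.3028,161.6454) → (21.1495,170.2687) → (22.8080,182.0197) → (33.0293,188.0498) → (44.1167,183.8180) → (47.7211,172.5111) → (41.1283,162.6434) → (29.3028,161.6454) (closed)

[2] `<circle>` circle, #0000ff→score S459 F2160: (42.8597,94.8552) → (39.2825,103.4912) → (30.6465,107.0684) → (22.0105,103.4912) → (18.4333,94.8552) → (22.0105,86.2192) → (30.6465,82.6420) → (39.2825,86.2192) → (42.8597,94.8552) (closed)

[3] `<path>` quadratic bezier, #0000ff→score S459 F2160: (201.2519,31.1925) → (167.2976,51.9160) → (131.0362,69.4003) → (92.4678,83.6454) → (51.5922,94.6513)

; LightBurn 1.5.06
; GRBL device profile, absolute coords
G21
G90
G0 X29.3028 Y161.6454
M3 S459
G1 X21.1495 Y170.2687 F2160
G1 X22.8080 Y182.0197 F2160
G1 X33.0293 Y188.0498 F2160
G1 X44.1167 Y183.8180 F2160
G1 X47.7211 Y172.5111 F2160
G1 X41.1283 Y162.6434 F2160
G1 X29.3028 Y161.6454 F2160
M5
G0 X42.8597 Y94.8552
M3 S459
G1 X39.2825 Y103.4912 F2160
G1 X30.6465 Y107.0684 F2160
G1 X22.0105 Y103.4912 F2160
G1 X18.4333 Y94.8552 F2160
G1 X22.0105 Y86.2192 F2160
G1 X30.6465 Y82.6420 F2160
G1 X39.2825 Y86.2192 F2160
G1 X42.8597 Y94.8552 F2160
M5
G0 X201.2519 Y31.1925
M3 S459
G1 X167.2976 Y51.9160 F2160
G1 X131.0362 Y69.4003 F2160
G1 X92.4678 Y83.6454 F2160
G1 X51.5922 Y94.6513 F2160
M5
G0 X0.0000 Y0.0000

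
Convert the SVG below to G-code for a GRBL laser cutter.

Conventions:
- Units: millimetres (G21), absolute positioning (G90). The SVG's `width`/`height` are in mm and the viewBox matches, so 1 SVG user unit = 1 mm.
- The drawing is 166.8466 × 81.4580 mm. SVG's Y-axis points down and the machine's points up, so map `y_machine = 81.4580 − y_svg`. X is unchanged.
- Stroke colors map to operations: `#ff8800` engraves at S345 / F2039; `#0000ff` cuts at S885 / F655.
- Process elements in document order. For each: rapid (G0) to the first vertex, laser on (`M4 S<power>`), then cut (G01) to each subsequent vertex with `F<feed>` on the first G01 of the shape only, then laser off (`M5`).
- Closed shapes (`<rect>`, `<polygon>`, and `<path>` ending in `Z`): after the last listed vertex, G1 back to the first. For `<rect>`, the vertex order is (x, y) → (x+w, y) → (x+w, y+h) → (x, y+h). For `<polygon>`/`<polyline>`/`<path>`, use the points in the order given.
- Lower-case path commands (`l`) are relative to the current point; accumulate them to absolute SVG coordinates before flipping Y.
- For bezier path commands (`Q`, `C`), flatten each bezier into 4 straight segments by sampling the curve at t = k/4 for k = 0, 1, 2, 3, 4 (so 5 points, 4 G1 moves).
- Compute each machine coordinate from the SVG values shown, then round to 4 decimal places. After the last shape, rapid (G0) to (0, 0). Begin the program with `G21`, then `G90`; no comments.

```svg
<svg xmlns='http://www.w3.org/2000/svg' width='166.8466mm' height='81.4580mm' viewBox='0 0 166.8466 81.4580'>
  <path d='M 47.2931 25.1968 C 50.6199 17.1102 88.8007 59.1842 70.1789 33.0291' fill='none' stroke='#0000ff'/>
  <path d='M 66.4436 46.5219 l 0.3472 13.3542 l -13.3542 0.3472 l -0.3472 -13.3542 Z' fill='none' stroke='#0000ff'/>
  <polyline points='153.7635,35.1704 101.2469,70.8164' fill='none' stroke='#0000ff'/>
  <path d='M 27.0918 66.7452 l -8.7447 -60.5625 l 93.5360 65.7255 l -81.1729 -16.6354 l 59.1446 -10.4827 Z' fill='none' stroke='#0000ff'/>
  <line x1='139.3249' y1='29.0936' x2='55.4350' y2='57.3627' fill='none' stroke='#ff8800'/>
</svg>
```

Since the viewBox matches the mm dimensions, user units are millimetres directly. The only transform is the Y-flip y_m = 81.4580 − y_svg.

Shape 1 is a cubic bezier drawn with `<path>`. Its stroke #0000ff means cut at S885, F655. After flipping Y the toolpath is (47.2931,56.2612) → (54.8912,54.7709) → (66.9667,45.5694) → (74.9269,39.7557) → (70.1789,48.4289).

Shape 2 is a regular polygon drawn with `<path>`. Its stroke #0000ff means cut at S885, F655. After flipping Y the toolpath is (66.4436,34.9361) → (66.7908,21.5819) → (53.4366,21.2347) → (53.0894,34.5889) → (66.4436,34.9361), returning to the start.

Shape 3 is a line segment drawn with `<polyline>`. Its stroke #0000ff means cut at S885, F655. After flipping Y the toolpath is (153.7635,46.2876) → (101.2469,10.6416).

Shape 4 is a closed polygon drawn with `<path>`. Its stroke #0000ff means cut at S885, F655. After flipping Y the toolpath is (27.0918,14.7128) → (18.3471,75.2753) → (111.8831,9.5498) → (30.7102,26.1852) → (89.8548,36.6679) → (27.0918,14.7128), returning to the start.

Shape 5 is a line segment drawn with `<line>`. Its stroke #ff8800 means engrave at S345, F2039. After flipping Y the toolpath is (139.3249,52.3644) → (55.4350,24.0953).

G21
G90
G0 X47.2931 Y56.2612
M4 S885
G01 X54.8912 Y54.7709 F655
G01 X66.9667 Y45.5694
G01 X74.9269 Y39.7557
G01 X70.1789 Y48.4289
M5
G0 X66.4436 Y34.9361
M4 S885
G01 X66.7908 Y21.5819 F655
G01 X53.4366 Y21.2347
G01 X53.0894 Y34.5889
G01 X66.4436 Y34.9361
M5
G0 X153.7635 Y46.2876
M4 S885
G01 X101.2469 Y10.6416 F655
M5
G0 X27.0918 Y14.7128
M4 S885
G01 X18.3471 Y75.2753 F655
G01 X111.8831 Y9.5498
G01 X30.7102 Y26.1852
G01 X89.8548 Y36.6679
G01 X27.0918 Y14.7128
M5
G0 X139.3249 Y52.3644
M4 S345
G01 X55.4350 Y24.0953 F2039
M5
G0 X0.0000 Y0.0000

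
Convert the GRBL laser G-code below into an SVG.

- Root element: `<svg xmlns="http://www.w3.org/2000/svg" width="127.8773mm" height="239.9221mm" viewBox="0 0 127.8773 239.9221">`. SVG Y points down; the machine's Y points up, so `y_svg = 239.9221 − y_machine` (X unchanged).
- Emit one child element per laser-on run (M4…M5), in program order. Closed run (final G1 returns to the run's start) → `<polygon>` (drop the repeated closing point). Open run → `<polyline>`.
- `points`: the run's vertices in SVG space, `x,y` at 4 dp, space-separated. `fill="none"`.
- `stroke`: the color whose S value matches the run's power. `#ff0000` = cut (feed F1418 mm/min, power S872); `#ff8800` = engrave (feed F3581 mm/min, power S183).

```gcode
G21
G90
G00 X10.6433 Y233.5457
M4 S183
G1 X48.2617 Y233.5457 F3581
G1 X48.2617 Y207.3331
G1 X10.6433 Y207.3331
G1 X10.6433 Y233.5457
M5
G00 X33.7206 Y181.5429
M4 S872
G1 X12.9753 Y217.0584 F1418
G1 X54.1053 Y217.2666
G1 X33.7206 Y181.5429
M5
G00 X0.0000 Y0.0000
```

<svg xmlns="http://www.w3.org/2000/svg" width="127.8773mm" height="239.9221mm" viewBox="0 0 127.8773 239.9221">
  <polygon points="10.6433,6.3764 48.2617,6.3764 48.2617,32.5890 10.6433,32.5890" fill="none" stroke="#ff8800"/>
  <polygon points="33.7206,58.3792 12.9753,22.8637 54.1053,22.6555" fill="none" stroke="#ff0000"/>
</svg>

y_svg = 239.9221 − y_m.

[1] S183→`#ff8800` (engrave); closed run; points: 10.6433,6.3764 48.2617,6.3764 48.2617,32.5890 10.6433,32.5890

[2] S872→`#ff0000` (cut); closed run; points: 33.7206,58.3792 12.9753,22.8637 54.1053,22.6555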